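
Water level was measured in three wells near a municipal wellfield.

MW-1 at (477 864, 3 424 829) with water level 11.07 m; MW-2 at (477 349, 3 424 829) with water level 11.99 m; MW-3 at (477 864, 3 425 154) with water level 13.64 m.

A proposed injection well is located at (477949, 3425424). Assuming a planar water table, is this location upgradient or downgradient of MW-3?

∂h/∂x = (11.99 − 11.07) / (477349 − 477864) = -0.001786
∂h/∂y = (13.64 − 11.07) / (3425154 − 3424829) = +0.007908
Head at (477949, 3425424) = 11.07 + (-0.001786)·(85) + (+0.007908)·(595) = 15.62 m.
That is higher than the 13.64 m at MW-3, so the point is upgradient.

upgradient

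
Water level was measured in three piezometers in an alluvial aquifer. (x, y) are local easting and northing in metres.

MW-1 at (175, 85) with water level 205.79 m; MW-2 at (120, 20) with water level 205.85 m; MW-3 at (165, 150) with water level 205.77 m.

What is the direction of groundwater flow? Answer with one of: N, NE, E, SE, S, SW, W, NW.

Three-point gradient (reference MW-1): Δ to MW-2 = (-55, -65, +0.06), Δ to MW-3 = (-10, 65, -0.02).
∂h/∂x = -0.0006154, ∂h/∂y = -0.0004024 (det = -4225).
Flow = −∇h = (+0.0006154 east, +0.0004024 north), which points northeast.

NE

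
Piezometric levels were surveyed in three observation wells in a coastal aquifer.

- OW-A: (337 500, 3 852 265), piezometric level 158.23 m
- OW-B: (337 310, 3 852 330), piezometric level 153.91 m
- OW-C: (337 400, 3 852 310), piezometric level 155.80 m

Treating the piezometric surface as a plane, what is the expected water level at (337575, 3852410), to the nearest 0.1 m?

Three-point gradient (reference OW-A): Δ to OW-B = (-190, 65, -4.32), Δ to OW-C = (-100, 45, -2.43).
∂h/∂x = +0.01778, ∂h/∂y = -0.01449 (det = -2050).
h(337575, 3852410) = 158.23 + (+0.01778)·(75) + (-0.01449)·(145) = 158.23 +1.334 -2.101 = 157.463 m.

157.5 m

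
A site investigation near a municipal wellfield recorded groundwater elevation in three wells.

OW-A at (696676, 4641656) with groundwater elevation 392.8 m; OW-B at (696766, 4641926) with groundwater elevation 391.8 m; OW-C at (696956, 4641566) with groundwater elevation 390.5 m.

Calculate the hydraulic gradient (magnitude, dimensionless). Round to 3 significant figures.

With h = a·x + b·y + c and OW-A as origin, the differences give:
  90·a + 270·b = -1.0
  280·a + (-90)·b = -2.3
Eliminate b (×(-90) and ×270, subtract): -83700·a = 711.00 → a = ∂h/∂x = -0.008495
Back-substitute: b = ∂h/∂y = -0.0008722.
|∇h| = √(-0.008495² + -0.0008722²) = 0.00854

0.00854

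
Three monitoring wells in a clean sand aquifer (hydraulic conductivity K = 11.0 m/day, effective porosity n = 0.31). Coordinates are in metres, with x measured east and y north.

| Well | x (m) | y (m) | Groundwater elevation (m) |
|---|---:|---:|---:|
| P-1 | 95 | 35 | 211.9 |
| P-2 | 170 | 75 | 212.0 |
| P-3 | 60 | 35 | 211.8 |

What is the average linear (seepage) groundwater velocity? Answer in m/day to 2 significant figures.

With h = a·x + b·y + c and P-1 as origin, the differences give:
  75·a + 40·b = +0.1
  (-35)·a + 0·b = -0.1
Eliminate b (×0 and ×40, subtract): 1400·a = 4.00 → a = ∂h/∂x = +0.002857
Back-substitute: b = ∂h/∂y = -0.002857.
|∇h| = √(0.002857² + -0.002857²) = 0.00404
Seepage velocity v = K·i/n = 11.0 × 0.00404 / 0.31 = 0.1434 m/day.

0.14 m/day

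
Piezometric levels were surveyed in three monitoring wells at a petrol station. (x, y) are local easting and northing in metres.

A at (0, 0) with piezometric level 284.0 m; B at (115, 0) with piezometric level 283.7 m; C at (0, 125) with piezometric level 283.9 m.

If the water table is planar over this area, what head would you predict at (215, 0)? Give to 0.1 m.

∂h/∂x = (283.7 − 284.0) / (115 − 0) = -0.002609
∂h/∂y = (283.9 − 284.0) / (125 − 0) = -0.0008000
h(215, 0) = 284.0 + (-0.002609)·(215) + (-0.0008000)·(0) = 284.0 -0.561 -0.000 = 283.439 m.

283.4 m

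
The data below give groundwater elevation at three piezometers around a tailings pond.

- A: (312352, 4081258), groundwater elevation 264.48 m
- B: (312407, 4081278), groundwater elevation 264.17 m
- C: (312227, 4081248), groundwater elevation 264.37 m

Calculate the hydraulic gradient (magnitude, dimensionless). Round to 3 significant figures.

With h = a·x + b·y + c and A as origin, the differences give:
  55·a + 20·b = -0.31
  (-125)·a + (-10)·b = -0.11
Eliminate b (×(-10) and ×20, subtract): 1950·a = 5.300 → a = ∂h/∂x = +0.002718
Back-substitute: b = ∂h/∂y = -0.02297.
|∇h| = √(0.002718² + -0.02297²) = 0.02313

0.0231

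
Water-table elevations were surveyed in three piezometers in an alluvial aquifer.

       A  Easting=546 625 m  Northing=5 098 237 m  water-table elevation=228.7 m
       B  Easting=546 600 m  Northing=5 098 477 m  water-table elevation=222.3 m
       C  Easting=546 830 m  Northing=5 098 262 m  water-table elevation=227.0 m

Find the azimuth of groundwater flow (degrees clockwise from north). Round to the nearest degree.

010°

With h = a·x + b·y + c and A as origin, the differences give:
  (-25)·a + 240·b = -6.4
  205·a + 25·b = -1.7
Eliminate b (×25 and ×240, subtract): -49825·a = 248.00 → a = ∂h/∂x = -0.004977
Back-substitute: b = ∂h/∂y = -0.02719.
Flow direction (−∇h) has components (+0.004977 E, +0.02719 N).
Azimuth = atan2(E, N) = atan2(+0.004977, +0.02719) = 10.4° ≈ 010°.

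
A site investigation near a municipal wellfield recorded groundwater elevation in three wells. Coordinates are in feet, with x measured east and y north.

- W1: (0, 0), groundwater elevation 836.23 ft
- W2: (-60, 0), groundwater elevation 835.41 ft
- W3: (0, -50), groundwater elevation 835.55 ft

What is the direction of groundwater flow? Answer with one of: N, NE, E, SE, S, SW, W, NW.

∂h/∂x = (835.41 − 836.23) / (-60 − 0) = +0.01367
∂h/∂y = (835.55 − 836.23) / (-50 − 0) = +0.01360
Flow = −∇h = (-0.01367 east, -0.01360 north), which points southwest.

SW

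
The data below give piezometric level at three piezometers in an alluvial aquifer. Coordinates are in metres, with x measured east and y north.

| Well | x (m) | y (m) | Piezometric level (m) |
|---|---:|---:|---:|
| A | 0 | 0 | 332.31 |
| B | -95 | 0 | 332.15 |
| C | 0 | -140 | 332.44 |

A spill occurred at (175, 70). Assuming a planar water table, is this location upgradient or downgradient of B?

upgradient

∂h/∂x = (332.15 − 332.31) / (-95 − 0) = +0.001684
∂h/∂y = (332.44 − 332.31) / (-140 − 0) = -0.0009286
Head at (175, 70) = 332.31 + (+0.001684)·(175) + (-0.0009286)·(70) = 332.54 m.
That is higher than the 332.15 m at B, so the point is upgradient.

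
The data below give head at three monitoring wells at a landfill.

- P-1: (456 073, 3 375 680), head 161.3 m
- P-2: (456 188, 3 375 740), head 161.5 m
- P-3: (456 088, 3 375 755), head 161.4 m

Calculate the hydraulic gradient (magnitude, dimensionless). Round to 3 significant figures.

Three-point gradient (reference P-1): Δ to P-2 = (115, 60, +0.2), Δ to P-3 = (15, 75, +0.1).
∂h/∂x = +0.001165, ∂h/∂y = +0.001100 (det = 7725).
|∇h| = √(0.001165² + 0.001100²) = 0.001602

0.00160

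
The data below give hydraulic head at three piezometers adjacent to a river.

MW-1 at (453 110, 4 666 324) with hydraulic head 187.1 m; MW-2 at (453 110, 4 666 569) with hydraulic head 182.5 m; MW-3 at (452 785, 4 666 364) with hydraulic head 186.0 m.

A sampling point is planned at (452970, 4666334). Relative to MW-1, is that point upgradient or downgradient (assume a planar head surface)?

downgradient

Three-point gradient (reference MW-1): Δ to MW-2 = (0, 245, -4.6), Δ to MW-3 = (-325, 40, -1.1).
∂h/∂x = +0.001074, ∂h/∂y = -0.01878 (det = 79625).
Head at (452970, 4666334) = 187.1 + (+0.001074)·(-140) + (-0.01878)·(10) = 186.76 m.
That is lower than the 187.1 m at MW-1, so the point is downgradient.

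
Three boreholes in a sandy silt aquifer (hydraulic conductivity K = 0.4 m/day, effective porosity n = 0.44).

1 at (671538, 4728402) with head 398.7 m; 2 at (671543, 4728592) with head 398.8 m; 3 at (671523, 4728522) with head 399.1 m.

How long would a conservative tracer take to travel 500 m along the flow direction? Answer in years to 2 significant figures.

Differences from 1: to 2 (Δx, Δy, Δh) = (5, 190, +0.1); to 3 = (-15, 120, +0.4).
Solve a·Δx + b·Δy = Δh: det = 5·120 − (-15)·190 = 3450.
∂h/∂x = [(+0.1)·120 − (+0.4)·190] / 3450 = -0.01855
∂h/∂y = [5·(+0.4) − (-15)·(+0.1)] / 3450 = +0.001014
|∇h| = √(-0.01855² + 0.001014²) = 0.01858
Seepage velocity v = K·i/n = 0.4 × 0.01858 / 0.44 = 0.01689 m/day.
t = 500 / 0.01689 = 2.96e+04 days = 81 years.

81 years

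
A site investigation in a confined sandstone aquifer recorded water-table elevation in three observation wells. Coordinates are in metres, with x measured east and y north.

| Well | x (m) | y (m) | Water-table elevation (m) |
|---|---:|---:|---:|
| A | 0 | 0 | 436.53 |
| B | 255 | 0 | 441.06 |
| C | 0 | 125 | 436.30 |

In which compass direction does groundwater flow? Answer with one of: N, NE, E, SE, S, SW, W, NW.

∂h/∂x = (441.06 − 436.53) / (255 − 0) = +0.01776
∂h/∂y = (436.30 − 436.53) / (125 − 0) = -0.001840
Flow = −∇h = (-0.01776 east, +0.001840 north), which points west.

W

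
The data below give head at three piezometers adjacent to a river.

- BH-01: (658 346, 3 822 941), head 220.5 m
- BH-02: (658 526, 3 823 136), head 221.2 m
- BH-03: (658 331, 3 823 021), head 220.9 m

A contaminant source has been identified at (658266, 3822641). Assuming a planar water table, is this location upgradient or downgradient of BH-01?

downgradient

With h = a·x + b·y + c and BH-01 as origin, the differences give:
  180·a + 195·b = +0.7
  (-15)·a + 80·b = +0.4
Eliminate b (×80 and ×195, subtract): 17325·a = -22.00 → a = ∂h/∂x = -0.001270
Back-substitute: b = ∂h/∂y = +0.004762.
Head at (658266, 3822641) = 220.5 + (-0.001270)·(-80) + (+0.004762)·(-300) = 219.17 m.
That is lower than the 220.5 m at BH-01, so the point is downgradient.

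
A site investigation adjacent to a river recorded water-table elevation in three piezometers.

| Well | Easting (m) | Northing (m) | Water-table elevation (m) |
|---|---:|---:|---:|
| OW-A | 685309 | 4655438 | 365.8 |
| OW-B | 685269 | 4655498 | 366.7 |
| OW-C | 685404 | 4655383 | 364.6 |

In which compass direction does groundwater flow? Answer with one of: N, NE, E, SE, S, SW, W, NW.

SE

With h = a·x + b·y + c and OW-A as origin, the differences give:
  (-40)·a + 60·b = +0.9
  95·a + (-55)·b = -1.2
Eliminate b (×(-55) and ×60, subtract): -3500·a = 22.50 → a = ∂h/∂x = -0.006429
Back-substitute: b = ∂h/∂y = +0.01071.
Flow = −∇h = (+0.006429 east, -0.01071 north), which points southeast.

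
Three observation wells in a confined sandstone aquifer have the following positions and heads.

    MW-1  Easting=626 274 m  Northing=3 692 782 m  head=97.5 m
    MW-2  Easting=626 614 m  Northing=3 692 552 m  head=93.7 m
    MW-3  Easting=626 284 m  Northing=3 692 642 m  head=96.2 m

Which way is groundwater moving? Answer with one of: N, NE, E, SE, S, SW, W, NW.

SE

Taking MW-1 as reference: MW-2−MW-1 = (340, -230, -3.8); MW-3−MW-1 = (10, -140, -1.3).
Determinant of the coordinate differences = 340·(-140) − 10·(-230) = -45300.
∂h/∂x = [(-3.8)·(-140) − (-1.3)·(-230)] / -45300 = -0.005143
∂h/∂y = [340·(-1.3) − 10·(-3.8)] / -45300 = +0.008918
Flow = −∇h = (+0.005143 east, -0.008918 north), which points southeast.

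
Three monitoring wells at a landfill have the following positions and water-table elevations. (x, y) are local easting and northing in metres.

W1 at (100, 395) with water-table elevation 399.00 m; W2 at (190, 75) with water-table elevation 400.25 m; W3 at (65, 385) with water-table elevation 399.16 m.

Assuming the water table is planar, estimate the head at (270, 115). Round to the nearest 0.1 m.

With h = a·x + b·y + c and W1 as origin, the differences give:
  90·a + (-320)·b = +1.25
  (-35)·a + (-10)·b = +0.16
Eliminate b (×(-10) and ×(-320), subtract): -12100·a = 38.700 → a = ∂h/∂x = -0.003198
Back-substitute: b = ∂h/∂y = -0.004806.
h(270, 115) = 399.00 + (-0.003198)·(170) + (-0.004806)·(-280) = 399.00 -0.544 +1.346 = 399.802 m.

399.8 m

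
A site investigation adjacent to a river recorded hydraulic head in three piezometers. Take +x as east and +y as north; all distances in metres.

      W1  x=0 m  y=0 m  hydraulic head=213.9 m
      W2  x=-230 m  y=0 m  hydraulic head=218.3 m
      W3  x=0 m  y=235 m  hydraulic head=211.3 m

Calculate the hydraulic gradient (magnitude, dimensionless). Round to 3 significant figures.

∂h/∂x = (218.3 − 213.9) / (-230 − 0) = -0.01913
∂h/∂y = (211.3 − 213.9) / (235 − 0) = -0.01106
|∇h| = √(-0.01913² + -0.01106²) = 0.0221

0.0221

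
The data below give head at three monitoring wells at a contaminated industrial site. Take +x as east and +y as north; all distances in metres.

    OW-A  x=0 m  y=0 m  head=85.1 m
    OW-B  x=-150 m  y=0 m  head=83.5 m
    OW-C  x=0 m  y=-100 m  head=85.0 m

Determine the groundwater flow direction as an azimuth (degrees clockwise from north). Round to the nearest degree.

∂h/∂x = (83.5 − 85.1) / (-150 − 0) = +0.01067
∂h/∂y = (85.0 − 85.1) / (-100 − 0) = +0.0010000
Flow direction (−∇h) has components (-0.01067 E, -0.0010000 N).
Azimuth = atan2(E, N) = atan2(-0.01067, -0.0010000) = 264.6° ≈ 265°.

265°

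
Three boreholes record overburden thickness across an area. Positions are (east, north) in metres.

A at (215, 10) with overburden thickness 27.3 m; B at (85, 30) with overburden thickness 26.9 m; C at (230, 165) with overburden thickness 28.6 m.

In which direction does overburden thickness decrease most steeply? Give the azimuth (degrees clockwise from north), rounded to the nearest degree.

Differences from A: to B (Δx, Δy, Δh) = (-130, 20, -0.4); to C = (15, 155, +1.3).
Solve a·Δx + b·Δy = Δd: det = (-130)·155 − 15·20 = -20450.
∂d/∂x = [(-0.4)·155 − (+1.3)·20] / -20450 = +0.004303
∂d/∂y = [(-130)·(+1.3) − 15·(-0.4)] / -20450 = +0.007971
Steepest decrease is along −∇f: components (-0.004303 E, -0.007971 N).
Azimuth = atan2(-0.004303, -0.007971) = 208.4° ≈ 208°.

208°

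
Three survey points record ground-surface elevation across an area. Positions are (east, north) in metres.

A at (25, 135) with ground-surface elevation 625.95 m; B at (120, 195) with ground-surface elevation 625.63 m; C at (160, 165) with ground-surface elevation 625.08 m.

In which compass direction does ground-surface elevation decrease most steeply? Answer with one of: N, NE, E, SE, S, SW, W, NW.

With z = a·x + b·y + c and A as origin, the differences give:
  95·a + 60·b = -0.32
  135·a + 30·b = -0.87
Eliminate b (×30 and ×60, subtract): -5250·a = 42.600 → a = ∂z/∂x = -0.008114
Back-substitute: b = ∂z/∂y = +0.007514.
Steepest decrease is along −∇f = (+0.008114 E, -0.007514 N) → southeast.

SE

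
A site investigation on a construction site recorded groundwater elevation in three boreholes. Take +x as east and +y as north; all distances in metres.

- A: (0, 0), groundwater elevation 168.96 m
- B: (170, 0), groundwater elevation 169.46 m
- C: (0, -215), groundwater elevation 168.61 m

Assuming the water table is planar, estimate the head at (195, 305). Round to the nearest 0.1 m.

170.0 m

∂h/∂x = (169.46 − 168.96) / (170 − 0) = +0.002941
∂h/∂y = (168.61 − 168.96) / (-215 − 0) = +0.001628
h(195, 305) = 168.96 + (+0.002941)·(195) + (+0.001628)·(305) = 168.96 +0.574 +0.497 = 170.030 m.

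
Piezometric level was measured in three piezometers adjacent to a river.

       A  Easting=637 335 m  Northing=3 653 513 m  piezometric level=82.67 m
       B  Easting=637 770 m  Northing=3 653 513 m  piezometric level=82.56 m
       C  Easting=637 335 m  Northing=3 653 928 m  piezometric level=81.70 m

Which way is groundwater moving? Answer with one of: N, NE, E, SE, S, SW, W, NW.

N

∂h/∂x = (82.56 − 82.67) / (637770 − 637335) = -0.0002529
∂h/∂y = (81.70 − 82.67) / (3653928 − 3653513) = -0.002337
Flow = −∇h = (+0.0002529 east, +0.002337 north), which points north.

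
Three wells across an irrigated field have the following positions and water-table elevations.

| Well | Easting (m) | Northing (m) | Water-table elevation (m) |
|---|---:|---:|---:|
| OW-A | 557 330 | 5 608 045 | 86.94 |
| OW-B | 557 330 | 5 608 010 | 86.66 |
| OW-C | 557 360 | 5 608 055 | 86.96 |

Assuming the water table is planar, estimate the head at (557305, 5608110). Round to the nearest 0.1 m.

87.5 m

With h = a·x + b·y + c and OW-A as origin, the differences give:
  0·a + (-35)·b = -0.28
  30·a + 10·b = +0.02
Eliminate b (×10 and ×(-35), subtract): 1050·a = -2.100 → a = ∂h/∂x = -0.002000
Back-substitute: b = ∂h/∂y = +0.008000.
h(557305, 5608110) = 86.94 + (-0.002000)·(-25) + (+0.008000)·(65) = 86.94 +0.050 +0.520 = 87.510 m.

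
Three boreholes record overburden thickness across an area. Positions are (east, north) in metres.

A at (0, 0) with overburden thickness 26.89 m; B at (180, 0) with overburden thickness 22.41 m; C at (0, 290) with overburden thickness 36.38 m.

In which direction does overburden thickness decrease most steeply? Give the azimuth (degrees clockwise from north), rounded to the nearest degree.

143°

∂d/∂x = (22.41 − 26.89) / (180 − 0) = -0.02489
∂d/∂y = (36.38 − 26.89) / (290 − 0) = +0.03272
Steepest decrease is along −∇f: components (+0.02489 E, -0.03272 N).
Azimuth = atan2(+0.02489, -0.03272) = 142.7° ≈ 143°.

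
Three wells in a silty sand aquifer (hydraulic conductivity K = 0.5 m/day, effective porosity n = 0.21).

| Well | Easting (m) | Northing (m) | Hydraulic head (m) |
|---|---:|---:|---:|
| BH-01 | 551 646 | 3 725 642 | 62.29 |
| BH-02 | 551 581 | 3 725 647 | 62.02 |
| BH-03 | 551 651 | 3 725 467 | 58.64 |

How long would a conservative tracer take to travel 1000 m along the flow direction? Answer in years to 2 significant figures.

53 years

Three-point gradient (reference BH-01): Δ to BH-02 = (-65, 5, -0.27), Δ to BH-03 = (5, -175, -3.65).
∂h/∂x = +0.005771, ∂h/∂y = +0.02102 (det = 11350).
|∇h| = √(0.005771² + 0.02102²) = 0.0218
Seepage velocity v = K·i/n = 0.5 × 0.0218 / 0.21 = 0.0519 m/day.
t = 1000 / 0.0519 = 1.927e+04 days = 52.8 years.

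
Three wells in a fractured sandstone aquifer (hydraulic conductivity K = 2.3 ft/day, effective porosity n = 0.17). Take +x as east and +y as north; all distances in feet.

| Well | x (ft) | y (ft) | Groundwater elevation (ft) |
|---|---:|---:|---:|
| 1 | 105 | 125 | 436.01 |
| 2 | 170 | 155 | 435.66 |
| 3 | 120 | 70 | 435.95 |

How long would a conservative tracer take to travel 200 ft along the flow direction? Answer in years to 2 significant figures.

Differences from 1: to 2 (Δx, Δy, Δh) = (65, 30, -0.35); to 3 = (15, -55, -0.06).
Determinant of the coordinate differences = 65·(-55) − 15·30 = -4025.
∂h/∂x = [(-0.35)·(-55) − (-0.06)·30] / -4025 = -0.005230
∂h/∂y = [65·(-0.06) − 15·(-0.35)] / -4025 = -0.0003354
|∇h| = √(-0.005230² + -0.0003354²) = 0.005241
Seepage velocity v = K·i/n = 2.3 × 0.005241 / 0.17 = 0.07091 ft/day.
t = 200 / 0.07091 = 2820 days = 7.72 years.

7.7 years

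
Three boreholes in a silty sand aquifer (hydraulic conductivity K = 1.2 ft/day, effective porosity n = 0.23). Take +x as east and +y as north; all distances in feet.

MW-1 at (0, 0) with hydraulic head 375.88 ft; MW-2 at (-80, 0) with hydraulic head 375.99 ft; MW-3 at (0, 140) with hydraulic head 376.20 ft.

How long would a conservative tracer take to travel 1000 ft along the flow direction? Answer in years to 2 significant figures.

∂h/∂x = (375.99 − 375.88) / (-80 − 0) = -0.001375
∂h/∂y = (376.20 − 375.88) / (140 − 0) = +0.002286
|∇h| = √(-0.001375² + 0.002286²) = 0.002668
Seepage velocity v = K·i/n = 1.2 × 0.002668 / 0.23 = 0.01392 ft/day.
t = 1000 / 0.01392 = 7.184e+04 days = 197 years.

200 years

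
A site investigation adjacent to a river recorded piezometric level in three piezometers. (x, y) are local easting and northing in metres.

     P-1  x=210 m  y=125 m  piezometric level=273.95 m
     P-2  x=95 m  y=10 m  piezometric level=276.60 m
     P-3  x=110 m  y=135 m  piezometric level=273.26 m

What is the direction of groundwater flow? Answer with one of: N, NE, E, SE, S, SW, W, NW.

Taking P-1 as reference: P-2−P-1 = (-115, -115, +2.65); P-3−P-1 = (-100, 10, -0.69).
Determinant of the coordinate differences = (-115)·10 − (-100)·(-115) = -12650.
∂h/∂x = [(+2.65)·10 − (-0.69)·(-115)] / -12650 = +0.004178
∂h/∂y = [(-115)·(-0.69) − (-100)·(+2.65)] / -12650 = -0.02722
Flow = −∇h = (-0.004178 east, +0.02722 north), which points north.

N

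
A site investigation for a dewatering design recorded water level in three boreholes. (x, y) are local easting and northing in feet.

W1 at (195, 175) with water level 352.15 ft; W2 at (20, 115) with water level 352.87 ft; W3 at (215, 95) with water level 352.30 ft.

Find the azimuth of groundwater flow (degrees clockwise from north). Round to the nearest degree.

Taking W1 as reference: W2−W1 = (-175, -60, +0.72); W3−W1 = (20, -80, +0.15).
Determinant of the coordinate differences = (-175)·(-80) − 20·(-60) = 15200.
∂h/∂x = [(+0.72)·(-80) − (+0.15)·(-60)] / 15200 = -0.003197
∂h/∂y = [(-175)·(+0.15) − 20·(+0.72)] / 15200 = -0.002674
Flow direction (−∇h) has components (+0.003197 E, +0.002674 N).
Azimuth = atan2(E, N) = atan2(+0.003197, +0.002674) = 50.1° ≈ 050°.

050°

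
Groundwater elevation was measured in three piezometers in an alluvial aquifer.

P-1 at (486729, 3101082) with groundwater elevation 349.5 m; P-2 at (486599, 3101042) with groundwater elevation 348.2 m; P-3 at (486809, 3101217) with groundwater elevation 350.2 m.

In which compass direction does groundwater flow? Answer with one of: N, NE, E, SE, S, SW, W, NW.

W

Three-point gradient (reference P-1): Δ to P-2 = (-130, -40, -1.3), Δ to P-3 = (80, 135, +0.7).
∂h/∂x = +0.01028, ∂h/∂y = -0.0009059 (det = -14350).
Flow = −∇h = (-0.01028 east, +0.0009059 north), which points west.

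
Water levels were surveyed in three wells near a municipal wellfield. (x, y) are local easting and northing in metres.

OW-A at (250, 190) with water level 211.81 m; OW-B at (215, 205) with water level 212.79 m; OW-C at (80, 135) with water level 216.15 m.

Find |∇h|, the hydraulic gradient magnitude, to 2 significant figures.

0.027

Differences from OW-A: to OW-B (Δx, Δy, Δh) = (-35, 15, +0.98); to OW-C = (-170, -55, +4.34).
Solve a·Δx + b·Δy = Δh: det = (-35)·(-55) − (-170)·15 = 4475.
∂h/∂x = [(+0.98)·(-55) − (+4.34)·15] / 4475 = -0.02659
∂h/∂y = [(-35)·(+4.34) − (-170)·(+0.98)] / 4475 = +0.003285
|∇h| = √(-0.02659² + 0.003285²) = 0.02679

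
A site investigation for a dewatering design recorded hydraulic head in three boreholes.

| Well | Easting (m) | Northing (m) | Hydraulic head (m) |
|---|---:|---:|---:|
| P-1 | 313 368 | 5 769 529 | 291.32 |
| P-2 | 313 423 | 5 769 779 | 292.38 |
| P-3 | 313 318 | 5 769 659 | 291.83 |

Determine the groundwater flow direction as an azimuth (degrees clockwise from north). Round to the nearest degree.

187°

Taking P-1 as reference: P-2−P-1 = (55, 250, +1.06); P-3−P-1 = (-50, 130, +0.51).
Solve a·Δx + b·Δy = Δh: det = 55·130 − (-50)·250 = 19650.
∂h/∂x = [(+1.06)·130 − (+0.51)·250] / 19650 = +0.0005242
∂h/∂y = [55·(+0.51) − (-50)·(+1.06)] / 19650 = +0.004125
Flow direction (−∇h) has components (-0.0005242 E, -0.004125 N).
Azimuth = atan2(E, N) = atan2(-0.0005242, -0.004125) = 187.2° ≈ 187°.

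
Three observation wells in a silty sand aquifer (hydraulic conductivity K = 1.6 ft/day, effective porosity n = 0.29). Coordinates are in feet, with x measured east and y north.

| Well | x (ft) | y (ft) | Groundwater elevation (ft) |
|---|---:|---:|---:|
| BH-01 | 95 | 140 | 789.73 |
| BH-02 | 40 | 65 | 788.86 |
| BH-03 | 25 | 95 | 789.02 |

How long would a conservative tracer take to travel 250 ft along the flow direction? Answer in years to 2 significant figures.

With h = a·x + b·y + c and BH-01 as origin, the differences give:
  (-55)·a + (-75)·b = -0.87
  (-70)·a + (-45)·b = -0.71
Eliminate b (×(-45) and ×(-75), subtract): -2775·a = -14.100 → a = ∂h/∂x = +0.005081
Back-substitute: b = ∂h/∂y = +0.007874.
|∇h| = √(0.005081² + 0.007874²) = 0.009371
Seepage velocity v = K·i/n = 1.6 × 0.009371 / 0.29 = 0.0517 ft/day.
t = 250 / 0.0517 = 4836 days = 13.2 years.

13 years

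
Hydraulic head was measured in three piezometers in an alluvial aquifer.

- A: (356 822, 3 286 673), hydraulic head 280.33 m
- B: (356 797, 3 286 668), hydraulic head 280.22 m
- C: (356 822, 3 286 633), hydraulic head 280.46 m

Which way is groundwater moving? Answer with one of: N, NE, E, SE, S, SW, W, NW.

Taking A as reference: B−A = (-25, -5, -0.11); C−A = (0, -40, +0.13).
Solve a·Δx + b·Δy = Δh: det = (-25)·(-40) − 0·(-5) = 1000.
∂h/∂x = [(-0.11)·(-40) − (+0.13)·(-5)] / 1000 = +0.005050
∂h/∂y = [(-25)·(+0.13) − 0·(-0.11)] / 1000 = -0.003250
Flow = −∇h = (-0.005050 east, +0.003250 north), which points northwest.

NW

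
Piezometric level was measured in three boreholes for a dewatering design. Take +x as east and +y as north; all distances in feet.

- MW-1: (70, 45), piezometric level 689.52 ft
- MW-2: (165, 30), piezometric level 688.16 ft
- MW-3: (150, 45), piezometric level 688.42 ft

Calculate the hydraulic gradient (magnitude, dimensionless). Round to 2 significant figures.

0.014

Differences from MW-1: to MW-2 (Δx, Δy, Δh) = (95, -15, -1.36); to MW-3 = (80, 0, -1.10).
Solve a·Δx + b·Δy = Δh: det = 95·0 − 80·(-15) = 1200.
∂h/∂x = [(-1.36)·0 − (-1.10)·(-15)] / 1200 = -0.01375
∂h/∂y = [95·(-1.10) − 80·(-1.36)] / 1200 = +0.003583
|∇h| = √(-0.01375² + 0.003583²) = 0.01421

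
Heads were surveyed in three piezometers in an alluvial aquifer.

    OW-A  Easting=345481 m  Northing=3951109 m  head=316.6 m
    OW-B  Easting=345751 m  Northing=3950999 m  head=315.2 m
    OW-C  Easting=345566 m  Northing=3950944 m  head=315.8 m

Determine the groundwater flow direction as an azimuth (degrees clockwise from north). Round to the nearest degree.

With h = a·x + b·y + c and OW-A as origin, the differences give:
  270·a + (-110)·b = -1.4
  85·a + (-165)·b = -0.8
Eliminate b (×(-165) and ×(-110), subtract): -35200·a = 143.00 → a = ∂h/∂x = -0.004063
Back-substitute: b = ∂h/∂y = +0.002756.
Flow direction (−∇h) has components (+0.004063 E, -0.002756 N).
Azimuth = atan2(E, N) = atan2(+0.004063, -0.002756) = 124.1° ≈ 124°.

124°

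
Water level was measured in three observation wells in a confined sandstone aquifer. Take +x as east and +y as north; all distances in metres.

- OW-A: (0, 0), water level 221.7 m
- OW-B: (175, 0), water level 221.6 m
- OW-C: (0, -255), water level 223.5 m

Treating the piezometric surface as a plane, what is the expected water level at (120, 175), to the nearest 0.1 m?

∂h/∂x = (221.6 − 221.7) / (175 − 0) = -0.0005714
∂h/∂y = (223.5 − 221.7) / (-255 − 0) = -0.007059
h(120, 175) = 221.7 + (-0.0005714)·(120) + (-0.007059)·(175) = 221.7 -0.069 -1.235 = 220.396 m.

220.4 m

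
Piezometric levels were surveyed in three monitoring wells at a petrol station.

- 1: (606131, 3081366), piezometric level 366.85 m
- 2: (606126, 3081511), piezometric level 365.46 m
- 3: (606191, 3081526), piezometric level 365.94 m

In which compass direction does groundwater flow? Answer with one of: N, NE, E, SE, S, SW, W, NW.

Taking 1 as reference: 2−1 = (-5, 145, -1.39); 3−1 = (60, 160, -0.91).
Solve a·Δx + b·Δy = Δh: det = (-5)·160 − 60·145 = -9500.
∂h/∂x = [(-1.39)·160 − (-0.91)·145] / -9500 = +0.009521
∂h/∂y = [(-5)·(-0.91) − 60·(-1.39)] / -9500 = -0.009258
Flow = −∇h = (-0.009521 east, +0.009258 north), which points northwest.

NW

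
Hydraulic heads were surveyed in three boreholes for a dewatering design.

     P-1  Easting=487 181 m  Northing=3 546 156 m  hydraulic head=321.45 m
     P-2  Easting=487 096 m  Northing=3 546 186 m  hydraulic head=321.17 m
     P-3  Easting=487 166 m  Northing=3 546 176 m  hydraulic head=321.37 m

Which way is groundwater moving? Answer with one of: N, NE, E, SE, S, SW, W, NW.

Three-point gradient (reference P-1): Δ to P-2 = (-85, 30, -0.28), Δ to P-3 = (-15, 20, -0.08).
∂h/∂x = +0.002560, ∂h/∂y = -0.002080 (det = -1250).
Flow = −∇h = (-0.002560 east, +0.002080 north), which points northwest.

NW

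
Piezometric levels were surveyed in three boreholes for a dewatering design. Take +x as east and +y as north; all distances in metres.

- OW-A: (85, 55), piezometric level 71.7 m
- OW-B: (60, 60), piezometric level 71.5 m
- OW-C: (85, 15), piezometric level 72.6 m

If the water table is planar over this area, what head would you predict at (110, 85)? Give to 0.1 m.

71.1 m

With h = a·x + b·y + c and OW-A as origin, the differences give:
  (-25)·a + 5·b = -0.2
  0·a + (-40)·b = +0.9
Eliminate b (×(-40) and ×5, subtract): 1000·a = 3.50 → a = ∂h/∂x = +0.003500
Back-substitute: b = ∂h/∂y = -0.02250.
h(110, 85) = 71.7 + (+0.003500)·(25) + (-0.02250)·(30) = 71.7 +0.088 -0.675 = 71.113 m.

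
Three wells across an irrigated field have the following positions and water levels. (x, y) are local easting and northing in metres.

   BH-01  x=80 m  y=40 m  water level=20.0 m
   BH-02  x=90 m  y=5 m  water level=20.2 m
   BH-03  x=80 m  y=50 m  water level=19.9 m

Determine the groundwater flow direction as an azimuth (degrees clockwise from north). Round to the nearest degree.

056°

With h = a·x + b·y + c and BH-01 as origin, the differences give:
  10·a + (-35)·b = +0.2
  0·a + 10·b = -0.1
Eliminate b (×10 and ×(-35), subtract): 100·a = -1.50 → a = ∂h/∂x = -0.01500
Back-substitute: b = ∂h/∂y = -0.01000.
Flow direction (−∇h) has components (+0.01500 E, +0.01000 N).
Azimuth = atan2(E, N) = atan2(+0.01500, +0.01000) = 56.3° ≈ 056°.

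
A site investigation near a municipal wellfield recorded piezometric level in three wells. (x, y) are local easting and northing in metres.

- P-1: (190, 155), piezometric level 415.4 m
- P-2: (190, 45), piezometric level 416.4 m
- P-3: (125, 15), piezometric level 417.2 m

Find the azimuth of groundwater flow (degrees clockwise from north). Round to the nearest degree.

With h = a·x + b·y + c and P-1 as origin, the differences give:
  0·a + (-110)·b = +1.0
  (-65)·a + (-140)·b = +1.8
Eliminate b (×(-140) and ×(-110), subtract): -7150·a = 58.00 → a = ∂h/∂x = -0.008112
Back-substitute: b = ∂h/∂y = -0.009091.
Flow direction (−∇h) has components (+0.008112 E, +0.009091 N).
Azimuth = atan2(E, N) = atan2(+0.008112, +0.009091) = 41.7° ≈ 042°.

042°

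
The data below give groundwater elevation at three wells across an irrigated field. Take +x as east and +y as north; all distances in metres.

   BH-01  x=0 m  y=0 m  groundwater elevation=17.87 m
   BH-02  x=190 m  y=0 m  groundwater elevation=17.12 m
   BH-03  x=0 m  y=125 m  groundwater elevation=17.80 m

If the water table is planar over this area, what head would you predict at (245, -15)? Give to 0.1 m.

∂h/∂x = (17.12 − 17.87) / (190 − 0) = -0.003947
∂h/∂y = (17.80 − 17.87) / (125 − 0) = -0.0005600
h(245, -15) = 17.87 + (-0.003947)·(245) + (-0.0005600)·(-15) = 17.87 -0.967 +0.008 = 16.911 m.

16.9 m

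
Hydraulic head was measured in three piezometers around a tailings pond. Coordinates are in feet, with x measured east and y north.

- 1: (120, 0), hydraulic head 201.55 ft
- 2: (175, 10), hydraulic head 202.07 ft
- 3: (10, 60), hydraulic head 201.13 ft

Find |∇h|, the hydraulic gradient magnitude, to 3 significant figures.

0.0112

With h = a·x + b·y + c and 1 as origin, the differences give:
  55·a + 10·b = +0.52
  (-110)·a + 60·b = -0.42
Eliminate b (×60 and ×10, subtract): 4400·a = 35.400 → a = ∂h/∂x = +0.008045
Back-substitute: b = ∂h/∂y = +0.007750.
|∇h| = √(0.008045² + 0.007750²) = 0.01117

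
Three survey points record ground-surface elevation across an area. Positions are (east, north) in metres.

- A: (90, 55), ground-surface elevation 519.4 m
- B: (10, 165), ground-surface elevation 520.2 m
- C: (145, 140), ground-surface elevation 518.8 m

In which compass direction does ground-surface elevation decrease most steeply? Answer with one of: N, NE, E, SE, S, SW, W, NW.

Differences from A: to B (Δx, Δy, Δh) = (-80, 110, +0.8); to C = (55, 85, -0.6).
Determinant of the coordinate differences = (-80)·85 − 55·110 = -12850.
∂z/∂x = [(+0.8)·85 − (-0.6)·110] / -12850 = -0.01043
∂z/∂y = [(-80)·(-0.6) − 55·(+0.8)] / -12850 = -0.0003113
Steepest decrease is along −∇f = (+0.01043 E, +0.0003113 N) → east.

E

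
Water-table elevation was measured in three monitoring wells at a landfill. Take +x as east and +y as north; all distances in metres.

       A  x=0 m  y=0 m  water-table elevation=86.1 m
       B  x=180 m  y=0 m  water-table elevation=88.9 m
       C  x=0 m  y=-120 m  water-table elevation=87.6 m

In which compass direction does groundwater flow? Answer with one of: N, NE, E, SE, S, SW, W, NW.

NW

∂h/∂x = (88.9 − 86.1) / (180 − 0) = +0.01556
∂h/∂y = (87.6 − 86.1) / (-120 − 0) = -0.01250
Flow = −∇h = (-0.01556 east, +0.01250 north), which points northwest.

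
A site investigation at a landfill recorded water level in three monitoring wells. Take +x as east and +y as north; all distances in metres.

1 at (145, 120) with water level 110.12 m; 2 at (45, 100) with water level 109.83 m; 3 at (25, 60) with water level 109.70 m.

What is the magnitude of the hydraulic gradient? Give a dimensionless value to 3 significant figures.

0.00320

Differences from 1: to 2 (Δx, Δy, Δh) = (-100, -20, -0.29); to 3 = (-120, -60, -0.42).
Determinant of the coordinate differences = (-100)·(-60) − (-120)·(-20) = 3600.
∂h/∂x = [(-0.29)·(-60) − (-0.42)·(-20)] / 3600 = +0.002500
∂h/∂y = [(-100)·(-0.42) − (-120)·(-0.29)] / 3600 = +0.002000
|∇h| = √(0.002500² + 0.002000²) = 0.003202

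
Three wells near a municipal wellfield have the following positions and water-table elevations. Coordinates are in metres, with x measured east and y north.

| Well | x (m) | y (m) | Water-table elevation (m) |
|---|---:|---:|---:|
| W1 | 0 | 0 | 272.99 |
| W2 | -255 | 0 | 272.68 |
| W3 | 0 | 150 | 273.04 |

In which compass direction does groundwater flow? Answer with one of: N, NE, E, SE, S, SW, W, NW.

W

∂h/∂x = (272.68 − 272.99) / (-255 − 0) = +0.001216
∂h/∂y = (273.04 − 272.99) / (150 − 0) = +0.0003333
Flow = −∇h = (-0.001216 east, -0.0003333 north), which points west.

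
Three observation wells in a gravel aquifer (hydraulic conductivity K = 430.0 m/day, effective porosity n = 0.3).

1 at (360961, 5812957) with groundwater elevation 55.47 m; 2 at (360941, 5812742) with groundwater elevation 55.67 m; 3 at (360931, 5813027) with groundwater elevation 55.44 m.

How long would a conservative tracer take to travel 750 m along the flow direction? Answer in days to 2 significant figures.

Taking 1 as reference: 2−1 = (-20, -215, +0.20); 3−1 = (-30, 70, -0.03).
Determinant of the coordinate differences = (-20)·70 − (-30)·(-215) = -7850.
∂h/∂x = [(+0.20)·70 − (-0.03)·(-215)] / -7850 = -0.0009618
∂h/∂y = [(-20)·(-0.03) − (-30)·(+0.20)] / -7850 = -0.0008408
|∇h| = √(-0.0009618² + -0.0008408²) = 0.001277
Seepage velocity v = K·i/n = 430.0 × 0.001277 / 0.3 = 1.83 m/day.
t = 750 / 1.83 = 409.8 days.

410 days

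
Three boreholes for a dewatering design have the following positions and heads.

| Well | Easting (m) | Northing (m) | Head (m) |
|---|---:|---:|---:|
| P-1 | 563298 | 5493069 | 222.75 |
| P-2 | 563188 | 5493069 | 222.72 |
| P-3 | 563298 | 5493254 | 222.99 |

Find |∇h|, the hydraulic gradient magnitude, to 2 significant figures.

0.0013

∂h/∂x = (222.72 − 222.75) / (563188 − 563298) = +0.0002727
∂h/∂y = (222.99 − 222.75) / (5493254 − 5493069) = +0.001297
|∇h| = √(0.0002727² + 0.001297²) = 0.001325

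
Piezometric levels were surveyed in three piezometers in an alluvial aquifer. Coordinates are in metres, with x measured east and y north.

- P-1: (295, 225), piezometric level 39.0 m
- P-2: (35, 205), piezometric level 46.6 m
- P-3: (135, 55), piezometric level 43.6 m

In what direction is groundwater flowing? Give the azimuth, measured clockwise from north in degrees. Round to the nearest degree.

091°

Three-point gradient (reference P-1): Δ to P-2 = (-260, -20, +7.6), Δ to P-3 = (-160, -170, +4.6).
∂h/∂x = -0.02927, ∂h/∂y = +0.0004878 (det = 41000).
Flow direction (−∇h) has components (+0.02927 E, -0.0004878 N).
Azimuth = atan2(E, N) = atan2(+0.02927, -0.0004878) = 91.0° ≈ 091°.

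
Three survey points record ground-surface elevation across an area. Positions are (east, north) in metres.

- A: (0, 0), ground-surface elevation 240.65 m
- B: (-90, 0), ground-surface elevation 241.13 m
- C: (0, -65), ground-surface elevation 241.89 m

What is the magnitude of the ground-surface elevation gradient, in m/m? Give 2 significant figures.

0.020 m/m

∂z/∂x = (241.13 − 240.65) / (-90 − 0) = -0.005333
∂z/∂y = (241.89 − 240.65) / (-65 − 0) = -0.01908
|∇f| = √(-0.005333² + -0.01908²) = 0.01981 m/m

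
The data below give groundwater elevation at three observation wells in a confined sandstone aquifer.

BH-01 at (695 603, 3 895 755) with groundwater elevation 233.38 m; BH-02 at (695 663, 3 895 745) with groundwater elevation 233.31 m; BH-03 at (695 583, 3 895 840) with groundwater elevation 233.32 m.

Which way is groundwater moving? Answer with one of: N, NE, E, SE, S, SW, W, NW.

Differences from BH-01: to BH-02 (Δx, Δy, Δh) = (60, -10, -0.07); to BH-03 = (-20, 85, -0.06).
Solve a·Δx + b·Δy = Δh: det = 60·85 − (-20)·(-10) = 4900.
∂h/∂x = [(-0.07)·85 − (-0.06)·(-10)] / 4900 = -0.001337
∂h/∂y = [60·(-0.06) − (-20)·(-0.07)] / 4900 = -0.001020
Flow = −∇h = (+0.001337 east, +0.001020 north), which points northeast.

NE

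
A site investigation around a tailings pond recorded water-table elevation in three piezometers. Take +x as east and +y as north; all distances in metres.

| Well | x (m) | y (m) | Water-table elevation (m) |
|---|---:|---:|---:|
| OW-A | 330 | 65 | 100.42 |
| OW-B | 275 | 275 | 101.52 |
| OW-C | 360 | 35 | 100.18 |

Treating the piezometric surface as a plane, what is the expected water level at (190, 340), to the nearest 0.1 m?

With h = a·x + b·y + c and OW-A as origin, the differences give:
  (-55)·a + 210·b = +1.10
  30·a + (-30)·b = -0.24
Eliminate b (×(-30) and ×210, subtract): -4650·a = 17.400 → a = ∂h/∂x = -0.003742
Back-substitute: b = ∂h/∂y = +0.004258.
h(190, 340) = 100.42 + (-0.003742)·(-140) + (+0.004258)·(275) = 100.42 +0.524 +1.171 = 102.115 m.

102.1 m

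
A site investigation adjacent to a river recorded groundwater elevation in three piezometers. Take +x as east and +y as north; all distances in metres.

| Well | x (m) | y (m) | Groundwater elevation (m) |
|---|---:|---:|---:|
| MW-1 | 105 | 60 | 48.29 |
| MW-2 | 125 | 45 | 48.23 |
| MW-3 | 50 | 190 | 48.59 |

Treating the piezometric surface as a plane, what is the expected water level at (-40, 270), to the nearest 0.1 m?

With h = a·x + b·y + c and MW-1 as origin, the differences give:
  20·a + (-15)·b = -0.06
  (-55)·a + 130·b = +0.30
Eliminate b (×130 and ×(-15), subtract): 1775·a = -3.300 → a = ∂h/∂x = -0.001859
Back-substitute: b = ∂h/∂y = +0.001521.
h(-40, 270) = 48.29 + (-0.001859)·(-145) + (+0.001521)·(210) = 48.29 +0.270 +0.319 = 48.879 m.

48.9 m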